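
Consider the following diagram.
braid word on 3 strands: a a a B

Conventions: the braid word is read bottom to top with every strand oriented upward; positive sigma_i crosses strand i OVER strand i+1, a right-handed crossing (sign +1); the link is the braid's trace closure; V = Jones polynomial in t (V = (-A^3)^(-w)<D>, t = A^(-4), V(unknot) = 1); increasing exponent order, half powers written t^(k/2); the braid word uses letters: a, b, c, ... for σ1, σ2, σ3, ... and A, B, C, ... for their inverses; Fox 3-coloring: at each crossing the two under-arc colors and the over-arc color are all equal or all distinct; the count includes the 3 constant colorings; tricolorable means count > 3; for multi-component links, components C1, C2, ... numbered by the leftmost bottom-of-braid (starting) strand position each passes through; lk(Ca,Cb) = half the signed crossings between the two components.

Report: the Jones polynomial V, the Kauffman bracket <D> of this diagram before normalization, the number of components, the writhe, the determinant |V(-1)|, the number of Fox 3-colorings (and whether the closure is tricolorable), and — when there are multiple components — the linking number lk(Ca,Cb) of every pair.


V = t + t^3 - t^4
<D> = -A^-10 + A^-6 + A^2 (w = +2)
1 component over 4 crossings, w = +2
9 Fox colorings among 3^4, |V(-1)| = 3: tricolorable
why: the span of V is 3, forcing >= 3 crossings in any diagram


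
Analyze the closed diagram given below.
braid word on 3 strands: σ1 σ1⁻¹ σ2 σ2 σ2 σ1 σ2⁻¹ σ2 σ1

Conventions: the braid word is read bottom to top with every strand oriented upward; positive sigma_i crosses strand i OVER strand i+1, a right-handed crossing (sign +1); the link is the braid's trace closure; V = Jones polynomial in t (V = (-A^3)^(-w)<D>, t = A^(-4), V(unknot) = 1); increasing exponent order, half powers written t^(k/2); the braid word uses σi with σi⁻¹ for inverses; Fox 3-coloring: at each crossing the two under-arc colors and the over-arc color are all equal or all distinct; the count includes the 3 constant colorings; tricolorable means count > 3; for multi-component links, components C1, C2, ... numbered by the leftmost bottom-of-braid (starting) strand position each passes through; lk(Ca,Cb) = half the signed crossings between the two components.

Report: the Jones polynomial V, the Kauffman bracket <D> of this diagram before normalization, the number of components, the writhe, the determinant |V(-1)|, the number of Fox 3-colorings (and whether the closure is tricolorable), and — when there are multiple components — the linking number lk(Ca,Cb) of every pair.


Jones polynomial: V(t) = -t^(3/2) - 2t^(7/2) + t^(9/2) - t^(11/2) + t^(13/2)
<D> = -A^-11 + A^-7 - A^-3 + 2A + A^9; writhe +5
components 2, writhe +5 (9 crossings)
linking number lk(C1,C2) = +1
3-colorings: 9 of 3^9, det 6 — tricolorable
note: span 5 respects span(V) <= c + mu - 1 = 10 for this 2-component diagram


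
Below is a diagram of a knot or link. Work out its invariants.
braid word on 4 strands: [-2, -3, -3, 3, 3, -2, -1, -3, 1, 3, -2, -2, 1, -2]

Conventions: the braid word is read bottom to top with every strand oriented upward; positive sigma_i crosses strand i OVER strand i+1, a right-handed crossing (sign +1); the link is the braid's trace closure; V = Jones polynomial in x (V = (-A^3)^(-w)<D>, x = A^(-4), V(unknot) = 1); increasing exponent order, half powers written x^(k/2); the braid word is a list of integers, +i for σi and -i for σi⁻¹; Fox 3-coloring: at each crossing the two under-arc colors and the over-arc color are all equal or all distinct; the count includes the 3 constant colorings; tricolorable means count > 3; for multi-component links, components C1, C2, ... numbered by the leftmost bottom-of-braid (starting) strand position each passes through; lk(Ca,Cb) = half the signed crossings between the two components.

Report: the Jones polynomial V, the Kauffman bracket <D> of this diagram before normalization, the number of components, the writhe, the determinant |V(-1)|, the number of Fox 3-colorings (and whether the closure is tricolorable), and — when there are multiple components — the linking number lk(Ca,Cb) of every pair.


V = x^(-15/2) - x^(-7/2) - x^(-5/2) - x^(-3/2)
<D> = -A^-6 - A^-2 - A^2 + A^18 (w = -4)
2 components over 14 crossings, w = -4
lk(C1,C2): 0
9 Fox colorings among 3^14, |V(-1)| = 0: tricolorable
why: summing lk over 1 pair gives 0


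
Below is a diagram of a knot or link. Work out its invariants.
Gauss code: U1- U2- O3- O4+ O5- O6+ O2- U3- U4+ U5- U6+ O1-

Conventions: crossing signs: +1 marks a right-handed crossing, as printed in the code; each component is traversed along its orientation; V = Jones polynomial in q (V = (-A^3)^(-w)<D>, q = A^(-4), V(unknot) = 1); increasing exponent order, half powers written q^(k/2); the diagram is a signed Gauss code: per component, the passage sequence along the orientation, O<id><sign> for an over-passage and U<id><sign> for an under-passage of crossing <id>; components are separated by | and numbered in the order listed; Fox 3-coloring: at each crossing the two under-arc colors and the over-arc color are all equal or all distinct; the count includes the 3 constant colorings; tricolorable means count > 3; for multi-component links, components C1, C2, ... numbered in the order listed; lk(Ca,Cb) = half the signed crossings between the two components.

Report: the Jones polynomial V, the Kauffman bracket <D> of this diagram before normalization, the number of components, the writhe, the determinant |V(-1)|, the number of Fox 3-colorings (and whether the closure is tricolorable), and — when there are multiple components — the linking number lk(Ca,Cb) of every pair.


V(q) = 1
bracket: A^-6, w = -2
1 component, writhe -2, over 6 crossings
det 1, colorings 3 of 3^6 — not tricolorable
observation: w = -2 shifts under R1 moves; the (-A^3)^(2) factor cancels that in V


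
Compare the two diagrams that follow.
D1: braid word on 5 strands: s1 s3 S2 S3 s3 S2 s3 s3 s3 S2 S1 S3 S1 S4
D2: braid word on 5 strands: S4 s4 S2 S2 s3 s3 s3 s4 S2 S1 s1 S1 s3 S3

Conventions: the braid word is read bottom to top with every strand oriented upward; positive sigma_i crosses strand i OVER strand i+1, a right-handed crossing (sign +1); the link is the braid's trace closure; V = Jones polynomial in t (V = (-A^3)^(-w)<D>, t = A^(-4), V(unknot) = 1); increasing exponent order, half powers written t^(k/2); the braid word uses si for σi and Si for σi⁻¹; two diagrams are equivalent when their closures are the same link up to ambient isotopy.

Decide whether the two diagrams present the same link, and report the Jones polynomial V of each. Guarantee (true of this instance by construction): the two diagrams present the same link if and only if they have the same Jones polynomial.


equivalent: yes
D1 (bracket -A^-18 + A^-14 - A^-10 + 3A^-6 - A^-2 + A^2 - A^6; 14 crossings at w = -2): V = -t^-3 + t^-2 - t^-1 + 3 - t + t^2 - t^3
V(D2) = -t^-3 + t^-2 - t^-1 + 3 - t + t^2 - t^3  (w 0, c 14, <D> = -A^-12 + A^-8 - A^-4 + 3 - A^4 + A^8 - A^12)
key observation: from 14 to 14 crossings by R-moves: one link, two diagrams


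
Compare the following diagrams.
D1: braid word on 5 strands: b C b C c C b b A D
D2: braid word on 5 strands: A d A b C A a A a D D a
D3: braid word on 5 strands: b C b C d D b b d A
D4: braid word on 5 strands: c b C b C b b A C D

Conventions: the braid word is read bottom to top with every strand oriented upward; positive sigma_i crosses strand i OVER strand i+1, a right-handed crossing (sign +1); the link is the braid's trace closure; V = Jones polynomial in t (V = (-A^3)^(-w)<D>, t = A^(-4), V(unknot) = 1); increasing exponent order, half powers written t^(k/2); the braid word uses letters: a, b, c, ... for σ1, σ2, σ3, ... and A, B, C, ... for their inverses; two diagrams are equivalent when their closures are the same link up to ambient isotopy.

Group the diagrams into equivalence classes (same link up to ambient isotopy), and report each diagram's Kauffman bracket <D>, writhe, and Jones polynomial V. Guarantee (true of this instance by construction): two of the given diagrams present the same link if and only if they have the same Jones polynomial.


classes: {D1, D3, D4} | {D2}
V(D1) = t^-1 - 1 + 2t - 2t^2 + 2t^3 - 2t^4 + t^5  [10 crossings, <D> = A^-20 - 2A^-16 + 2A^-12 - 2A^-8 + 2A^-4 - 1 + A^4, w = 0]
V(D2) = 1  (w -2, c 12, <D> = A^-6)
D3 (bracket A^-14 - 2A^-10 + 2A^-6 - 2A^-2 + 2A^2 - A^6 + A^10; 10 crossings at w = +2): V = t^-1 - 1 + 2t - 2t^2 + 2t^3 - 2t^4 + t^5
V(D4) = t^-1 - 1 + 2t - 2t^2 + 2t^3 - 2t^4 + t^5  [10 crossings, <D> = A^-20 - 2A^-16 + 2A^-12 - 2A^-8 + 2A^-4 - 1 + A^4, w = 0]
note: comparing 4 Jones polynomials yields 2 groups


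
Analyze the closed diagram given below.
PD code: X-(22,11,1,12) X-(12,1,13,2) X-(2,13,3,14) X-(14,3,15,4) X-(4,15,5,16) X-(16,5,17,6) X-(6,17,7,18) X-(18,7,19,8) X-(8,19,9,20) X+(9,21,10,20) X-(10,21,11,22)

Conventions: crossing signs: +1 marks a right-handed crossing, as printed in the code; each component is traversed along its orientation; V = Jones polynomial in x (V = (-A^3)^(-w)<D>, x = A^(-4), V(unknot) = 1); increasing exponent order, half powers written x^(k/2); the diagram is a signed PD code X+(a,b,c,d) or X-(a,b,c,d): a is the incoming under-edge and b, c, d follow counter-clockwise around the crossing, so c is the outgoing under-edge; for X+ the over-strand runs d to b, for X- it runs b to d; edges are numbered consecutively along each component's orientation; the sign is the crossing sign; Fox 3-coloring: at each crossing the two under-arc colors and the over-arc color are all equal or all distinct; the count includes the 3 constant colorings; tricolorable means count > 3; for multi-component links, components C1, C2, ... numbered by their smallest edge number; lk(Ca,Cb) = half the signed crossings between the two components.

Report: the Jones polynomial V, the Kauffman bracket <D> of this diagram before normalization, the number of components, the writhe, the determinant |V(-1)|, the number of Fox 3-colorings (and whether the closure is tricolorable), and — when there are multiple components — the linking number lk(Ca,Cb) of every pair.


Jones polynomial: V(x) = -x^-13 + x^-12 - x^-11 + x^-10 - x^-9 + x^-8 - x^-7 + x^-6 + x^-4
<D> = -A^-11 - A^-3 + A - A^5 + A^9 - A^13 + A^17 - A^21 + A^25; writhe -9
components 1, writhe -9 (11 crossings)
3-colorings: 9 of 3^11, det 9 — tricolorable
note: det 9 = |V(-1)|; divisible by 3, so tricolorable


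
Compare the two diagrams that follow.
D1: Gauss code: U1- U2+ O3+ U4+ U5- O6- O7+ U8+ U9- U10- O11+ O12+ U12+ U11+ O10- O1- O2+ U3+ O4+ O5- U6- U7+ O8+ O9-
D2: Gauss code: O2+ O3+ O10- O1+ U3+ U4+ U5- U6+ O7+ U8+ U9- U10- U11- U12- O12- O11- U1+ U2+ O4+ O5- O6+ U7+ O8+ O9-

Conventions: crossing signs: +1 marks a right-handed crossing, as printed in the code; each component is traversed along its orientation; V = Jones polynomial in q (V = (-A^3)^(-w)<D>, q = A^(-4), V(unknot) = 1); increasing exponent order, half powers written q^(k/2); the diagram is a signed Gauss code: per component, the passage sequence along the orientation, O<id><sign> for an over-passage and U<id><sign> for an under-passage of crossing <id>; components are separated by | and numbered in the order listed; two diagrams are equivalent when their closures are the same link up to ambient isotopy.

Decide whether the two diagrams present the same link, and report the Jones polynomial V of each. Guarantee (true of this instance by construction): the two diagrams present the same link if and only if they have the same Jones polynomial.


same link: no
V(D1) = 1  [12 crossings, <D> = A^6, w = +2]
D2 (bracket -A^-10 + A^-6 + A^2; 12 crossings at w = +2): V = q + q^3 - q^4
note: 2 classes among 2 diagrams; unequal V(q) rules out equality


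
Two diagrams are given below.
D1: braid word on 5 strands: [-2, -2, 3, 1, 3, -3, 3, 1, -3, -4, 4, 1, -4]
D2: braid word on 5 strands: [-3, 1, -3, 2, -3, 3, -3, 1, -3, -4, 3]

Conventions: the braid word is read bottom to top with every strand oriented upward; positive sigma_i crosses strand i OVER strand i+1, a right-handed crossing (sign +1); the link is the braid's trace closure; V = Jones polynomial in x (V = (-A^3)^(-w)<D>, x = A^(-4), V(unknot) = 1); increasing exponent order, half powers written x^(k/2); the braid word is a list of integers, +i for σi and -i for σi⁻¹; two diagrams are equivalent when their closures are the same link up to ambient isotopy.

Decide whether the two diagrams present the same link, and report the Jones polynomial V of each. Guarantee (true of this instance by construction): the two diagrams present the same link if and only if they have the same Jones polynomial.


equivalent: no
V(D1) = -x^(-3/2) - 2x^(1/2) + x^(3/2) - x^(5/2) + x^(7/2)  (w +1, c 13, <D> = -A^-11 + A^-7 - A^-3 + 2A + A^9)
D2 (bracket A^-9 + 2A^-1 - A^3 + A^7 - A^11; 11 crossings at w = -1): V = x^(-7/2) - x^(-5/2) + x^(-3/2) - 2x^(-1/2) - x^(3/2)
why: 2 classes among 2 diagrams; unequal V(x) rules out equality


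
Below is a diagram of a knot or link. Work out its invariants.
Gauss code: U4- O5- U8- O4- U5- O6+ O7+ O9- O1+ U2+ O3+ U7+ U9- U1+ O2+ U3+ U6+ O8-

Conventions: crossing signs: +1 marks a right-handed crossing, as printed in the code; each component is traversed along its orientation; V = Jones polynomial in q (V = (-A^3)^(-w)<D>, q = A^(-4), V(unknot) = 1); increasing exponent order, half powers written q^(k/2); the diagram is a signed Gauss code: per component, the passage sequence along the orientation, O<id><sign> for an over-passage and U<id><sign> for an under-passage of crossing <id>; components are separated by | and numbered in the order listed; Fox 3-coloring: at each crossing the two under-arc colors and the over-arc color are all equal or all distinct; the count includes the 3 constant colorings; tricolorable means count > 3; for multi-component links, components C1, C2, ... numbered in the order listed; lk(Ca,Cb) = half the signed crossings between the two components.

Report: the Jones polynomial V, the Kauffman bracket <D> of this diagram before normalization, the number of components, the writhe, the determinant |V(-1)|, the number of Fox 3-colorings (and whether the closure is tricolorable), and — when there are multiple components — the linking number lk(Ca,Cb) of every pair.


V(q) = -q^-3 + q^-2 - q^-1 + 3 - q + q^2 - q^3
bracket: A^-9 - A^-5 + A^-1 - 3A^3 + A^7 - A^11 + A^15, w = +1
1 component, writhe +1, over 9 crossings
det 9, colorings 27 of 3^9 — tricolorable
observation: det 9 = |V(-1)|; divisible by 3, so tricolorable


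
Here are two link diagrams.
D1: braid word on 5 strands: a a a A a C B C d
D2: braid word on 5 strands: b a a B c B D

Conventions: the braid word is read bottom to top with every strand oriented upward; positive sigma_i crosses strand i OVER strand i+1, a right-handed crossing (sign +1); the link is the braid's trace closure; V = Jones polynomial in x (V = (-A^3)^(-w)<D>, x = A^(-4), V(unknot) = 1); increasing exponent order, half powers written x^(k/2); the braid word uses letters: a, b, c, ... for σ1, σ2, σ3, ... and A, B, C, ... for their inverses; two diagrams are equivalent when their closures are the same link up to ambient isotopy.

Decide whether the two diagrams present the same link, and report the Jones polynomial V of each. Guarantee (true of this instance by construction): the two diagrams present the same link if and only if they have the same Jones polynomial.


same link: no
V(D1) = -x^(-3/2) - 2x^(1/2) + x^(3/2) - x^(5/2) + x^(7/2)  [9 crossings, <D> = -A^-11 + A^-7 - A^-3 + 2A + A^9, w = +1]
D2 (bracket A^-7 + A; 7 crossings at w = +1): V = -x^(1/2) - x^(5/2)
note: comparing 2 Jones polynomials yields 2 groups


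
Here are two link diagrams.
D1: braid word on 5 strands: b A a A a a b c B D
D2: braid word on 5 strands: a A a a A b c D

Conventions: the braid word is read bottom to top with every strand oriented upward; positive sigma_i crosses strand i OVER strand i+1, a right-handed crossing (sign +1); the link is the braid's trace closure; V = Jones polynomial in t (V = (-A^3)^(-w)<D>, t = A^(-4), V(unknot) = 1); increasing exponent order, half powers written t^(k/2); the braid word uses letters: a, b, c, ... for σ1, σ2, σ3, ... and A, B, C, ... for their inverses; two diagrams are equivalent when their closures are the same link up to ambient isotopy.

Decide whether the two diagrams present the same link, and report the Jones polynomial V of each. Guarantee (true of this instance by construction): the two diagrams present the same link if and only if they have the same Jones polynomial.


same link: yes
V(D1) = 1  [10 crossings, <D> = A^6, w = +2]
V(D2) = 1  [8 crossings, <D> = A^6, w = +2]
insight: one V(t) for all 2 diagrams — one class (guaranteed)


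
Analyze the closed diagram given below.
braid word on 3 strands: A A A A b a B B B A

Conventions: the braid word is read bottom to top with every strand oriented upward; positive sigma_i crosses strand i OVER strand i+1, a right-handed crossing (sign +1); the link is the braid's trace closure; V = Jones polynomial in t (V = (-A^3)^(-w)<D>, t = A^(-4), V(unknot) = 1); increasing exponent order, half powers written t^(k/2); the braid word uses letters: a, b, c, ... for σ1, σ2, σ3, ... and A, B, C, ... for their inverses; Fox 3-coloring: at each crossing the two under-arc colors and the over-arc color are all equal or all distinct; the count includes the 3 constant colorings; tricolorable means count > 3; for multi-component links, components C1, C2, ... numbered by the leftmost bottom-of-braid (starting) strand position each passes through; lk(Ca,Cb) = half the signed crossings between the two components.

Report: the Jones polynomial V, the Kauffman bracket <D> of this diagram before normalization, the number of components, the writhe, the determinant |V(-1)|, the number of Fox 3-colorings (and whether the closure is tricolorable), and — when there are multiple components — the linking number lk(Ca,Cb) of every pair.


Jones polynomial: V(t) = -t^-10 + t^-9 - t^-8 + t^-7 - t^-6 + t^-5 + t^-3
<D> = A^-6 + A^2 - A^6 + A^10 - A^14 + A^18 - A^22; writhe -6
components 1, writhe -6 (10 crossings)
3-colorings: 3 of 3^10, det 7 — not tricolorable
note: |V(-1)| = 7: so not tricolorable, since 3 does not divide 7


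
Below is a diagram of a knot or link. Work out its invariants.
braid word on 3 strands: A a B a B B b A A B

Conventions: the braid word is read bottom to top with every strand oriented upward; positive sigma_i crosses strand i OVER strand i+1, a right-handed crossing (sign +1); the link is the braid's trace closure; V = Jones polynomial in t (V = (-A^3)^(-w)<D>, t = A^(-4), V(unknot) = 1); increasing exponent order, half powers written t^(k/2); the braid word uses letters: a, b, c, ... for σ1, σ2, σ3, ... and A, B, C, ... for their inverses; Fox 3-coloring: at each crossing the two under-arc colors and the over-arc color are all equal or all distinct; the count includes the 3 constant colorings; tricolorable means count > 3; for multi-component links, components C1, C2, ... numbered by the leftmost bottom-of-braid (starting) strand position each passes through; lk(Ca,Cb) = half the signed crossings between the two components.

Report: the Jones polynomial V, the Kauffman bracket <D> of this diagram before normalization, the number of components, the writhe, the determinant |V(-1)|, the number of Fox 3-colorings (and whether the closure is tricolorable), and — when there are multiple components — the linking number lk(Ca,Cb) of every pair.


V = -t^-6 + t^-5 - t^-4 + 2t^-3 - t^-2 + t^-1
<D> = A^-8 - A^-4 + 2 - A^4 + A^8 - A^12 (w = -4)
1 component over 10 crossings, w = -4
3 Fox colorings among 3^10, |V(-1)| = 7: not tricolorable
why: the word shrinks to σ2⁻¹ σ1 σ2⁻¹ σ1⁻¹ σ1⁻¹ σ2⁻¹ after cancelling


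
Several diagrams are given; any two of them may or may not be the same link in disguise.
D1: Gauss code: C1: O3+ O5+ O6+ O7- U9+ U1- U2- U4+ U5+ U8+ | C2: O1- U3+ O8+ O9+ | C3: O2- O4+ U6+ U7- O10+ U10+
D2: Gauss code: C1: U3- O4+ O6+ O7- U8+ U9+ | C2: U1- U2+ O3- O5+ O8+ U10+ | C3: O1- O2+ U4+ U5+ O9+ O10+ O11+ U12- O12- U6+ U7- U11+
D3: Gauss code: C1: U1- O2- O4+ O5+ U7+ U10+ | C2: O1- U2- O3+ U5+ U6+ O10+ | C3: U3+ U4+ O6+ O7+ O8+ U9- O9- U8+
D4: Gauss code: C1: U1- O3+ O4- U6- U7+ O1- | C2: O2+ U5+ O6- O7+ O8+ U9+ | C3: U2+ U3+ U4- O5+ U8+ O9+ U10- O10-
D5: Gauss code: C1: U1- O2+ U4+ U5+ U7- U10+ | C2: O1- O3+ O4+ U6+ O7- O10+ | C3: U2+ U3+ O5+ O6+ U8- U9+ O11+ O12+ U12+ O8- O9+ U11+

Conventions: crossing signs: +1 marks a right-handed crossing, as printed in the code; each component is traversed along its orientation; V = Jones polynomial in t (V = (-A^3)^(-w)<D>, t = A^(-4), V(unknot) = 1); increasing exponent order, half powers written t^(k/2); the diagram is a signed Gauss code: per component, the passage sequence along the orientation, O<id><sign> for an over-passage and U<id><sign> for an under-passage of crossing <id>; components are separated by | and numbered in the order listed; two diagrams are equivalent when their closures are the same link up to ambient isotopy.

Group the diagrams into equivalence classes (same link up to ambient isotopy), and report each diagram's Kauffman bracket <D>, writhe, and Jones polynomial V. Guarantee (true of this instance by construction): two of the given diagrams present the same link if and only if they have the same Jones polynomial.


grouping into links: {D1} | {D2, D3, D5} | {D4}
V(D1) = 1 + t + t^2 + t^3  (w +4, c 10, <D> = 1 + A^4 + A^8 + A^12)
D2 (bracket A^-8 + 2 + A^8; 12 crossings at w = +4): V = t + 2t^3 + t^5
V(D3) = t + 2t^3 + t^5  (w +4, c 10, <D> = A^-8 + 2 + A^8)
V(D4) = t + t^2 + t^3 + t^6  (w +2, c 10, <D> = A^-18 + A^-6 + A^-2 + A^2)
V(D5) = t + 2t^3 + t^5  (w +6, c 12, <D> = A^-2 + 2A^6 + A^14)
why: 3 classes among 5 diagrams; unequal V(t) rules out equality


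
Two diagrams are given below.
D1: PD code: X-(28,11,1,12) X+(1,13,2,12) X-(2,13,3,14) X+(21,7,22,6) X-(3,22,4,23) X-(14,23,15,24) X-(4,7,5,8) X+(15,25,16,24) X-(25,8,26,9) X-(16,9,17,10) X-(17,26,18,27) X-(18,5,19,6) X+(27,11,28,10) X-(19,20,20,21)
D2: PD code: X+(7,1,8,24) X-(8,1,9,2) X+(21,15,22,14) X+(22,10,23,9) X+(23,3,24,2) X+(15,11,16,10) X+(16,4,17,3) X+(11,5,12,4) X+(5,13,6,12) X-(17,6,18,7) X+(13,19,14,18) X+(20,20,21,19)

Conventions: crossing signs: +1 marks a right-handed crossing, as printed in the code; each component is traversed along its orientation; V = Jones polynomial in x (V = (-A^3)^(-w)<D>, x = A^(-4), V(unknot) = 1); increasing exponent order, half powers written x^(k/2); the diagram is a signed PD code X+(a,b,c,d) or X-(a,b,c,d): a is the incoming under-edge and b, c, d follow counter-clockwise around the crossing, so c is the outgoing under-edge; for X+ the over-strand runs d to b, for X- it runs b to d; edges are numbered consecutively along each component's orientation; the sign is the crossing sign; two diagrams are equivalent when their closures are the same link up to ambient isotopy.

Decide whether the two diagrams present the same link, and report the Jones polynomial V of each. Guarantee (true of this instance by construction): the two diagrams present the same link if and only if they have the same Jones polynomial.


same link: no
V(D1) = -x^-4 + x^-3 + x^-1  [14 crossings, <D> = A^-14 + A^-6 - A^-2, w = -6]
D2 (bracket A^-8 - 2A^-4 + 1 - 2A^4 + 2A^8 + A^16; 12 crossings at w = +8): V = x^2 + 2x^4 - 2x^5 + x^6 - 2x^7 + x^8
note: V(x) takes 2 values over 2 diagrams, fixing the grouping


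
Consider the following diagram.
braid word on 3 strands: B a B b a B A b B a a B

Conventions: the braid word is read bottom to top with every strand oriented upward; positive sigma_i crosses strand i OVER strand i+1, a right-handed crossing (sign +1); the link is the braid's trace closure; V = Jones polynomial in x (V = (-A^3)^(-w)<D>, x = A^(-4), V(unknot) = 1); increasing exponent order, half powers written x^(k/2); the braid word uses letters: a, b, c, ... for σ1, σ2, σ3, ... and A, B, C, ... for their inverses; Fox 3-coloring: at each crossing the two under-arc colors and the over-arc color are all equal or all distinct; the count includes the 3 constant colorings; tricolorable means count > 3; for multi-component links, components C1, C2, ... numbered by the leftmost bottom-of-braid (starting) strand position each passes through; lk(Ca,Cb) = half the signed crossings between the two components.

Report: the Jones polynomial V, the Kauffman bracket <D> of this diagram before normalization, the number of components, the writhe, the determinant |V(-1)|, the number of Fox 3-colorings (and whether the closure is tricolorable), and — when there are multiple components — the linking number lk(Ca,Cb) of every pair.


V = -x^-3 + 2x^-2 - 2x^-1 + 3 - 2x + 2x^2 - x^3
<D> = -A^-12 + 2A^-8 - 2A^-4 + 3 - 2A^4 + 2A^8 - A^12 (w = 0)
1 component over 12 crossings, w = 0
3 Fox colorings among 3^12, |V(-1)| = 13: not tricolorable
why: the span of V is 6, forcing >= 6 crossings in any diagram


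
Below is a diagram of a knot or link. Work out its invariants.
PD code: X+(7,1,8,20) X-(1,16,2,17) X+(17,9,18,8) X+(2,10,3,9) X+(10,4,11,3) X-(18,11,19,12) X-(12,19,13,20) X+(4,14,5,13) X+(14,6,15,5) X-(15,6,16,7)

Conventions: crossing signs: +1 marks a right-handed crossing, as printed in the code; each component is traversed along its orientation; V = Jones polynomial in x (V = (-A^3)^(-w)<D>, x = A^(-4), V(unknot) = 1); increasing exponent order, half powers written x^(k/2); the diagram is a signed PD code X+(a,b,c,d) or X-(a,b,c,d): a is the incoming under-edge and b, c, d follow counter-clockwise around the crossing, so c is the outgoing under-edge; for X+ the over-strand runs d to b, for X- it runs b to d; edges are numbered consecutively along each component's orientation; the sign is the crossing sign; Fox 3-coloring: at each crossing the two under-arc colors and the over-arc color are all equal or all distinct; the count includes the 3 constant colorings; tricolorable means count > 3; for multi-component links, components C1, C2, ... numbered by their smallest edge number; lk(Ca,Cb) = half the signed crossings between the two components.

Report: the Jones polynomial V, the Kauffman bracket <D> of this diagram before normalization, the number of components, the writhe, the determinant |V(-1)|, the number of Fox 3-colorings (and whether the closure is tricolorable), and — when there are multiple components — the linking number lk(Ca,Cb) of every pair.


V = -x^-1 + 2 - x + 2x^2 - x^3 + x^4 - x^5
<D> = -A^-14 + A^-10 - A^-6 + 2A^-2 - A^2 + 2A^6 - A^10 (w = +2)
1 component over 10 crossings, w = +2
9 Fox colorings among 3^10, |V(-1)| = 9: tricolorable
why: V spans 6 powers of x: at least 6 crossings in any diagram


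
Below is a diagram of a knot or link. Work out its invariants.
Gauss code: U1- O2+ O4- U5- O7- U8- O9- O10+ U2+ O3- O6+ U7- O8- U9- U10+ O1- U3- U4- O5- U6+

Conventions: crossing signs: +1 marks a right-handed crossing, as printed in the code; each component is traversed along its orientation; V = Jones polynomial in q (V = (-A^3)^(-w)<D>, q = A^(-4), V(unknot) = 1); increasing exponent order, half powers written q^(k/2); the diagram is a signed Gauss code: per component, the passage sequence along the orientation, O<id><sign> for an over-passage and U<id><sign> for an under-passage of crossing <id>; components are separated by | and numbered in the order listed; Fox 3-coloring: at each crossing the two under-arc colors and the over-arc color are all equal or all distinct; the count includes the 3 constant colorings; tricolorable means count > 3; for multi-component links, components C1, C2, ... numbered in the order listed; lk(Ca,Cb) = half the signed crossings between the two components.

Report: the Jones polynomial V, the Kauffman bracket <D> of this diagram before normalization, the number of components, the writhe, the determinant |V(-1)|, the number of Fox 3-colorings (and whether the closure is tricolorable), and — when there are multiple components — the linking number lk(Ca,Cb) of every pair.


Jones polynomial: V(q) = q^-7 - 2q^-6 + 2q^-5 - 3q^-4 + 3q^-3 - 2q^-2 + 2q^-1
<D> = 2A^-8 - 2A^-4 + 3 - 3A^4 + 2A^8 - 2A^12 + A^16; writhe -4
components 1, writhe -4 (10 crossings)
3-colorings: 9 of 3^10, det 15 — tricolorable
note: w = -4 shifts under R1 moves; the (-A^3)^(4) factor cancels that in V


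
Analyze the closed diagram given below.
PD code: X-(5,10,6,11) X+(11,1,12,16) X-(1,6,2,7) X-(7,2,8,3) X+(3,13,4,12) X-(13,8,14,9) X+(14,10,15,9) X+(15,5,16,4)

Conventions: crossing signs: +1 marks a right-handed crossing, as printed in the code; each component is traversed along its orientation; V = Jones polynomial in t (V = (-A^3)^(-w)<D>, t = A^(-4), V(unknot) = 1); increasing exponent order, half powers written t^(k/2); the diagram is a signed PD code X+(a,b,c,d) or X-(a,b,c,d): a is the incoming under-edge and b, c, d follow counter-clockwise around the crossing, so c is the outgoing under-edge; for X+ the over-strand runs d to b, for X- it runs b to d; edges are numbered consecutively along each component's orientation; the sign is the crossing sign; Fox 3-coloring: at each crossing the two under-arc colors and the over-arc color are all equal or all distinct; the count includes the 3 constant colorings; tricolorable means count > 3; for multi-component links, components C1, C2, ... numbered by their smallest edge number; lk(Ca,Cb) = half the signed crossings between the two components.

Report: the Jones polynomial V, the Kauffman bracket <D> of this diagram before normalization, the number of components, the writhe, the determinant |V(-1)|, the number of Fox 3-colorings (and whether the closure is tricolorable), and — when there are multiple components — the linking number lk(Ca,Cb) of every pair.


Jones polynomial: V(t) = -t^-3 + 2t^-2 - 2t^-1 + 3 - 2t + 2t^2 - t^3
<D> = -A^-12 + 2A^-8 - 2A^-4 + 3 - 2A^4 + 2A^8 - A^12; writhe 0
components 1, writhe 0 (8 crossings)
3-colorings: 3 of 3^8, det 13 — not tricolorable
note: |V(-1)| = 13: so not tricolorable, since 3 does not divide 13


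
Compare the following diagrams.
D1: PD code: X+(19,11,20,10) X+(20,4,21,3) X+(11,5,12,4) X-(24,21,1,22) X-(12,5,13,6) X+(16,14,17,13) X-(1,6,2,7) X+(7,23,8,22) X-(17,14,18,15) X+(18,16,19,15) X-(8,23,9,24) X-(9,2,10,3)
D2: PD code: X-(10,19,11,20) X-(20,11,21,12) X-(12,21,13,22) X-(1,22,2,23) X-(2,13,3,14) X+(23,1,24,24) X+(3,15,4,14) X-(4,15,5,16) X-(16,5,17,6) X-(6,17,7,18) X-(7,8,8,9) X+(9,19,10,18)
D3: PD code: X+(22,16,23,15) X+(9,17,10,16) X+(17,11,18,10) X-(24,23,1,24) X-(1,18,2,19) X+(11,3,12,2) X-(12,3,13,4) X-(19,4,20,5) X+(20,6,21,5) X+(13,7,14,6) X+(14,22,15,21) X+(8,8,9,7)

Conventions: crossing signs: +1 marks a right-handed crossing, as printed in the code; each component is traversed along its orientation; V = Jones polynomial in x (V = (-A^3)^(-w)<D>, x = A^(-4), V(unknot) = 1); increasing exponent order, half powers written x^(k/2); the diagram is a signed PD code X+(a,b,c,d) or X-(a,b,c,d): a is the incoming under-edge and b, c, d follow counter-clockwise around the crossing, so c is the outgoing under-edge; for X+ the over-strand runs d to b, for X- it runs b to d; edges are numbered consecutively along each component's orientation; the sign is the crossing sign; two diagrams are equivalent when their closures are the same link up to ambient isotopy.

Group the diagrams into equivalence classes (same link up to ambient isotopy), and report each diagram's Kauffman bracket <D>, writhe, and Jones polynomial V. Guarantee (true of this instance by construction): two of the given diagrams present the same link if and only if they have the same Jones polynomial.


classes: {D1} | {D2} | {D3}
V(D1) = 1  [12 crossings, <D> = 1, w = 0]
V(D2) = -x^-7 + x^-6 - x^-5 + x^-4 + x^-2  (w -6, c 12, <D> = A^-10 + A^-2 - A^2 + A^6 - A^10)
V(D3) = x - x^2 + 2x^3 - x^4 + x^5 - x^6  [12 crossings, <D> = -A^-12 + A^-8 - A^-4 + 2 - A^4 + A^8, w = +4]
note: comparing 3 Jones polynomials yields 3 groups


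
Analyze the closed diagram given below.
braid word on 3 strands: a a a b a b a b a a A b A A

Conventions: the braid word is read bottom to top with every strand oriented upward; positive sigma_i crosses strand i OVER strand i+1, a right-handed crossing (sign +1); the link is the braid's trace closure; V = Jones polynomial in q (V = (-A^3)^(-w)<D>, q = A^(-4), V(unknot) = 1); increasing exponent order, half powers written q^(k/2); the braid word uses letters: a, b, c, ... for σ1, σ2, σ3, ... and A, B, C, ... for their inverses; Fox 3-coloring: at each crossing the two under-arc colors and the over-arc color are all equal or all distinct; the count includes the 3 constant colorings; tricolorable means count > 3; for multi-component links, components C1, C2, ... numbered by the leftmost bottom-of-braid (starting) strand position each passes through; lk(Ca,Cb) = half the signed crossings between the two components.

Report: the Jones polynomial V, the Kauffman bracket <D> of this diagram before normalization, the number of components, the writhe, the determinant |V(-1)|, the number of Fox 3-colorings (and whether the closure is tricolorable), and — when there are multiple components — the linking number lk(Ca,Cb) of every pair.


Jones polynomial: V(q) = q^3 + q^5 - q^8
<D> = -A^-8 + A^4 + A^12; writhe +8
components 1, writhe +8 (14 crossings)
3-colorings: 9 of 3^14, det 3 — tricolorable
note: V spans 5 powers of q: at least 5 crossings in any diagram


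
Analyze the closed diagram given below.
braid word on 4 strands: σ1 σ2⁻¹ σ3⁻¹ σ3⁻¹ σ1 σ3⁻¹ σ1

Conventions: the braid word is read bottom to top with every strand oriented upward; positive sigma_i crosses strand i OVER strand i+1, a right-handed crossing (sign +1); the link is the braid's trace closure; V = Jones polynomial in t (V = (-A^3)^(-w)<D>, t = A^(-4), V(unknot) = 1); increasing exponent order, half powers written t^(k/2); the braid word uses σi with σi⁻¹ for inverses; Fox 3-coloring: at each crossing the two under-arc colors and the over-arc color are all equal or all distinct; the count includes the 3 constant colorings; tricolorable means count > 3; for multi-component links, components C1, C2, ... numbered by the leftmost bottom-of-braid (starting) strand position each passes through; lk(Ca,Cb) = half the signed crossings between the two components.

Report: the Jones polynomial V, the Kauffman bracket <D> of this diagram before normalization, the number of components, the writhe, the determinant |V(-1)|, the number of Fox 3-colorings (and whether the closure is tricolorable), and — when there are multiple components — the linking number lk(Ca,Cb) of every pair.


Jones polynomial: V(t) = -t^-3 + t^-2 - t^-1 + 3 - t + t^2 - t^3
<D> = A^-15 - A^-11 + A^-7 - 3A^-3 + A - A^5 + A^9; writhe -1
components 1, writhe -1 (7 crossings)
3-colorings: 27 of 3^7, det 9 — tricolorable
note: V is palindromic (span 6, det 9): t -> 1/t fixes it; necessary, not sufficient, for amphichirality


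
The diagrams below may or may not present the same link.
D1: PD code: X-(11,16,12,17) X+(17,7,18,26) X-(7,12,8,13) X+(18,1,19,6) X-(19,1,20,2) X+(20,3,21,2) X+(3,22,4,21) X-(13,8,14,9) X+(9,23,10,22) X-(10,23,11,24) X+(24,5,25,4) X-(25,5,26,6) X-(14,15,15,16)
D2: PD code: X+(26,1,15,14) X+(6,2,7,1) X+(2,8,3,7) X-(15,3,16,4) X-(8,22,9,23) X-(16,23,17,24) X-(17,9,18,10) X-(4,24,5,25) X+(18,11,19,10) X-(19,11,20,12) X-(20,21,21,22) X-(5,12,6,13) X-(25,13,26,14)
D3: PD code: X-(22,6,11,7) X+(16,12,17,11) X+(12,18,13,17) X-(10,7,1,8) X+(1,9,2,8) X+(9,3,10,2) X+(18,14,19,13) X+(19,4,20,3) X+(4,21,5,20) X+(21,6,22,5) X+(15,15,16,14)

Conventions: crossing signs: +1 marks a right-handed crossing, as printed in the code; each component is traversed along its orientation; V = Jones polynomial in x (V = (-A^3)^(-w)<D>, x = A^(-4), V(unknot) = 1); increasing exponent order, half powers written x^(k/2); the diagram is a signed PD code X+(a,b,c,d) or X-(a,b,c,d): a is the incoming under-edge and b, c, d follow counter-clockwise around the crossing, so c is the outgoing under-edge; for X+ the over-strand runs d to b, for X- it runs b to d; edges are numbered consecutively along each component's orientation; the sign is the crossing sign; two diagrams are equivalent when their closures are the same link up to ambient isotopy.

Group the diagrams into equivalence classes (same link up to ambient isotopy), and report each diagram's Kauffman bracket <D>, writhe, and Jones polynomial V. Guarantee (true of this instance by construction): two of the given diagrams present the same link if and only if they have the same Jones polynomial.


grouping into links: {D1} | {D2} | {D3}
V(D1) = x^(-7/2) - x^(-5/2) + x^(-3/2) - 2x^(-1/2) - x^(3/2)  (w -1, c 13, <D> = A^-9 + 2A^-1 - A^3 + A^7 - A^11)
D2 (bracket A^-13 - A^-9 + A^-5 + A^3; 13 crossings at w = -5): V = -x^(-9/2) - x^(-5/2) + x^(-3/2) - x^(-1/2)
V(D3) = -x^(3/2) - 2x^(7/2) + x^(9/2) - x^(11/2) + x^(13/2)  [11 crossings, <D> = -A^-5 + A^-1 - A^3 + 2A^7 + A^15, w = +7]
why: 3 values of V(x) split the 3 diagrams


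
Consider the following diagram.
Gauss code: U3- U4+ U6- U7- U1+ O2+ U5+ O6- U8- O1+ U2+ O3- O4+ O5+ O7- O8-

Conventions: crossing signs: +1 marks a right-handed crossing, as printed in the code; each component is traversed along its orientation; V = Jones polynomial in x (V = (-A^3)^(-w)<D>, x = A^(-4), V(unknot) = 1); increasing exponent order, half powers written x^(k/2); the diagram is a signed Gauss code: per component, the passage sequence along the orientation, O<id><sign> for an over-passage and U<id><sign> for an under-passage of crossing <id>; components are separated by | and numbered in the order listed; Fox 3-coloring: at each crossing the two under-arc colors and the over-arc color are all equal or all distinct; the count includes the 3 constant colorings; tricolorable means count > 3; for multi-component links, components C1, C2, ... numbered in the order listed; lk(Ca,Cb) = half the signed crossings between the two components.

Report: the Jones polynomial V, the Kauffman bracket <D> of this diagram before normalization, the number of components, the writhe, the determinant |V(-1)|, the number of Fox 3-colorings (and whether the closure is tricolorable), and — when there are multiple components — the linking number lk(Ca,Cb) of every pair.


V = 1
<D> = 1 (w = 0)
1 component over 8 crossings, w = 0
3 Fox colorings among 3^8, |V(-1)| = 1: not tricolorable
why: w = 0 shifts under R1 moves; the (-A^3)^(0) factor cancels that in V


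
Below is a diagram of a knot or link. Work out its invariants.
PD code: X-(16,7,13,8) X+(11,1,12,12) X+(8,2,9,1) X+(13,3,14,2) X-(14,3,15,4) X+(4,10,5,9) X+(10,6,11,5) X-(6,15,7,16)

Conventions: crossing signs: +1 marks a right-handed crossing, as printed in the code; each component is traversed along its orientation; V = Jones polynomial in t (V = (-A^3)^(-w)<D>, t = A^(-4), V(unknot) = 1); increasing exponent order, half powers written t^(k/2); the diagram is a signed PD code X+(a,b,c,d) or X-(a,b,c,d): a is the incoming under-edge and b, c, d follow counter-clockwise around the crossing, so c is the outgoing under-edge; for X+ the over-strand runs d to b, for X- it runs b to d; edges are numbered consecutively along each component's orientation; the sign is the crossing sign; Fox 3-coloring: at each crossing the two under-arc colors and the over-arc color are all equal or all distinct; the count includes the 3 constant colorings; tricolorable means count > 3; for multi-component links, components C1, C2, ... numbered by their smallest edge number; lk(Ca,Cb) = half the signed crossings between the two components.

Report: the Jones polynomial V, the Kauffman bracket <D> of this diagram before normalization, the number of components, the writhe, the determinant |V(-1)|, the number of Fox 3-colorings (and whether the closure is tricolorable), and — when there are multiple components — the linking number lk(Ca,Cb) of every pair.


V(t) = -t^(-3/2) - 2t^(1/2) + t^(3/2) - t^(5/2) + t^(7/2)
bracket: A^-8 - A^-4 + 1 - 2A^4 - A^12, w = +2
2 components, writhe +2, over 8 crossings
lk(C1,C2) = -1
det 6, colorings 9 of 3^8 — tricolorable
observation: w = +2 shifts under R1 moves; the (-A^3)^(-2) factor cancels that in V
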